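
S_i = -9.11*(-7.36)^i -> [-9.11, 67.05, -493.49, 3632.05, -26731.89]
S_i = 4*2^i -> [4, 8, 16, 32, 64]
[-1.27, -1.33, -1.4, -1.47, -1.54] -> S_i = -1.27*1.05^i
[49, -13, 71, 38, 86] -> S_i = Random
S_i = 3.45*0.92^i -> [3.45, 3.17, 2.92, 2.69, 2.47]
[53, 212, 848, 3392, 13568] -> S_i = 53*4^i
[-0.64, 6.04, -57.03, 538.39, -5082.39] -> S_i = -0.64*(-9.44)^i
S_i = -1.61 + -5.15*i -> [-1.61, -6.76, -11.91, -17.06, -22.21]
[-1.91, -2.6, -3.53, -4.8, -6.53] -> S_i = -1.91*1.36^i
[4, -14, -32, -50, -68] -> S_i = 4 + -18*i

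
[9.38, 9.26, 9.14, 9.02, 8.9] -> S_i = 9.38 + -0.12*i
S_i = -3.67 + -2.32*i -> [-3.67, -5.99, -8.31, -10.63, -12.95]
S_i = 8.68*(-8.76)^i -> [8.68, -76.04, 666.08, -5834.88, 51113.56]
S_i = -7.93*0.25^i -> [-7.93, -1.98, -0.5, -0.12, -0.03]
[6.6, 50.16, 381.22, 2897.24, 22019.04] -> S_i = 6.60*7.60^i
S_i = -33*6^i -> [-33, -198, -1188, -7128, -42768]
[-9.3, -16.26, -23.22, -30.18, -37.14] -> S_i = -9.30 + -6.96*i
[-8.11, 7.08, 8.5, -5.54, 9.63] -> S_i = Random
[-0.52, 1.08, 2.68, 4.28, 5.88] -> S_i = -0.52 + 1.60*i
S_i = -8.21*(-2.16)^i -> [-8.21, 17.73, -38.3, 82.74, -178.71]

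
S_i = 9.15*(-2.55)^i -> [9.15, -23.33, 59.5, -151.72, 386.88]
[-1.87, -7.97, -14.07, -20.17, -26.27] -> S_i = -1.87 + -6.10*i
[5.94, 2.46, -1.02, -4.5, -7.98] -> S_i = 5.94 + -3.48*i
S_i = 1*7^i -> [1, 7, 49, 343, 2401]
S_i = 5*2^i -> [5, 10, 20, 40, 80]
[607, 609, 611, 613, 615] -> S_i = 607 + 2*i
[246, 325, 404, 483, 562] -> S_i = 246 + 79*i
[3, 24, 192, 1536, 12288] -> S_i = 3*8^i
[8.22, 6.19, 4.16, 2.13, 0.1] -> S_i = 8.22 + -2.03*i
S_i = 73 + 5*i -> [73, 78, 83, 88, 93]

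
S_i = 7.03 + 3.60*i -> [7.03, 10.63, 14.23, 17.83, 21.43]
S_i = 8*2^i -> [8, 16, 32, 64, 128]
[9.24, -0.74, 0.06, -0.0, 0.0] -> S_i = 9.24*(-0.08)^i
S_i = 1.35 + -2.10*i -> [1.35, -0.75, -2.85, -4.95, -7.05]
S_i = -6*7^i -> [-6, -42, -294, -2058, -14406]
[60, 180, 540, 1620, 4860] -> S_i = 60*3^i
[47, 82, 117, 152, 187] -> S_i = 47 + 35*i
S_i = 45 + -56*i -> [45, -11, -67, -123, -179]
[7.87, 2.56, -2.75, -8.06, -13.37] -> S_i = 7.87 + -5.31*i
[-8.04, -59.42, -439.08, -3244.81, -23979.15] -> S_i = -8.04*7.39^i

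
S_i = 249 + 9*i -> [249, 258, 267, 276, 285]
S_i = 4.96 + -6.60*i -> [4.96, -1.64, -8.24, -14.84, -21.44]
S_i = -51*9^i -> [-51, -459, -4131, -37179, -334611]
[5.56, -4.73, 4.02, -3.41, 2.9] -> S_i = 5.56*(-0.85)^i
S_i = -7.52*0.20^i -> [-7.52, -1.5, -0.3, -0.06, -0.01]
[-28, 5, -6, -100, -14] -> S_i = Random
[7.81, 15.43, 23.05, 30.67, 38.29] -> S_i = 7.81 + 7.62*i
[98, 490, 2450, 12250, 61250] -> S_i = 98*5^i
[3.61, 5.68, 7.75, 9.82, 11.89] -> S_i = 3.61 + 2.07*i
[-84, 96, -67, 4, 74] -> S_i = Random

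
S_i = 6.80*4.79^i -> [6.8, 32.57, 156.02, 747.34, 3579.74]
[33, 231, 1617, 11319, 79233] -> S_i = 33*7^i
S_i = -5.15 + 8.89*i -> [-5.15, 3.74, 12.63, 21.52, 30.41]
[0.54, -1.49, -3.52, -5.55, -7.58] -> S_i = 0.54 + -2.03*i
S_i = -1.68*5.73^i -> [-1.68, -9.63, -55.16, -316.06, -1811.04]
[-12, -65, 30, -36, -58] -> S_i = Random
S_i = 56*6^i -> [56, 336, 2016, 12096, 72576]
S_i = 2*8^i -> [2, 16, 128, 1024, 8192]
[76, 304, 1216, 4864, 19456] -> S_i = 76*4^i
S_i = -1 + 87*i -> [-1, 86, 173, 260, 347]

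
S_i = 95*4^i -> [95, 380, 1520, 6080, 24320]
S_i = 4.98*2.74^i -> [4.98, 13.65, 37.39, 102.44, 280.69]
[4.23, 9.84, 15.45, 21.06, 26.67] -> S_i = 4.23 + 5.61*i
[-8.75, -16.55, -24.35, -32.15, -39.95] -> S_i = -8.75 + -7.80*i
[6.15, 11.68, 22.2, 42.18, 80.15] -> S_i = 6.15*1.90^i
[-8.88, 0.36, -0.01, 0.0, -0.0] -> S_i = -8.88*(-0.04)^i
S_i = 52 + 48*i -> [52, 100, 148, 196, 244]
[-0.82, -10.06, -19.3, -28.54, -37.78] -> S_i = -0.82 + -9.24*i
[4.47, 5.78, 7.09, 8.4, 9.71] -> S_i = 4.47 + 1.31*i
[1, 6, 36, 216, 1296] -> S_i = 1*6^i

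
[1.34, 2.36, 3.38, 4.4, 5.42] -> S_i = 1.34 + 1.02*i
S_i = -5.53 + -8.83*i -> [-5.53, -14.36, -23.19, -32.02, -40.85]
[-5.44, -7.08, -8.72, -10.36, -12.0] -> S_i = -5.44 + -1.64*i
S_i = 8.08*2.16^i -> [8.08, 17.45, 37.7, 81.43, 175.88]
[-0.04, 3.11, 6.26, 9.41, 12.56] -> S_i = -0.04 + 3.15*i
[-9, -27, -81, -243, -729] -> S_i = -9*3^i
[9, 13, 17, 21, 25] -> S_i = 9 + 4*i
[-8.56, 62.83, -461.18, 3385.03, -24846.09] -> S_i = -8.56*(-7.34)^i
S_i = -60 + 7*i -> [-60, -53, -46, -39, -32]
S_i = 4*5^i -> [4, 20, 100, 500, 2500]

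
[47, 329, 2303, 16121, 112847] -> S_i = 47*7^i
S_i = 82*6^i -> [82, 492, 2952, 17712, 106272]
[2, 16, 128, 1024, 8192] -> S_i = 2*8^i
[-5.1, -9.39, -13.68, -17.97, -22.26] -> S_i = -5.10 + -4.29*i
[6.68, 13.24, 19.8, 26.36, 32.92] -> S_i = 6.68 + 6.56*i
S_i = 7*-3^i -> [7, -21, 63, -189, 567]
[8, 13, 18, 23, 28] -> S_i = 8 + 5*i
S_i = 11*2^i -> [11, 22, 44, 88, 176]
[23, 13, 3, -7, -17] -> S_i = 23 + -10*i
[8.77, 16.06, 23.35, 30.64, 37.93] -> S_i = 8.77 + 7.29*i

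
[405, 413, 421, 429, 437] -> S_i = 405 + 8*i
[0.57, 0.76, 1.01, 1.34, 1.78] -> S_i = 0.57*1.33^i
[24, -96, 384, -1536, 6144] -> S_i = 24*-4^i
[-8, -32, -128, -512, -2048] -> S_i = -8*4^i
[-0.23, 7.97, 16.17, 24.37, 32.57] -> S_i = -0.23 + 8.20*i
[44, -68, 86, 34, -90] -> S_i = Random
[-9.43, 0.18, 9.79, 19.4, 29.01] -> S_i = -9.43 + 9.61*i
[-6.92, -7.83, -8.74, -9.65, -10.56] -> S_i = -6.92 + -0.91*i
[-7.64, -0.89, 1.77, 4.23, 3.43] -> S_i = Random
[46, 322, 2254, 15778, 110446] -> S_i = 46*7^i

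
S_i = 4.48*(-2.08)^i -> [4.48, -9.32, 19.38, -40.32, 83.86]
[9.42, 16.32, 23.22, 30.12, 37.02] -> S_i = 9.42 + 6.90*i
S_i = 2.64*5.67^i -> [2.64, 14.97, 84.87, 481.23, 2728.58]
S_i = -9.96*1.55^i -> [-9.96, -15.44, -23.93, -37.09, -57.49]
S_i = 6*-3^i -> [6, -18, 54, -162, 486]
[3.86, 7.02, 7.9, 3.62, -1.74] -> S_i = Random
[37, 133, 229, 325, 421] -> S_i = 37 + 96*i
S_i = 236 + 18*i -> [236, 254, 272, 290, 308]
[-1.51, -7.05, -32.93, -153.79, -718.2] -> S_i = -1.51*4.67^i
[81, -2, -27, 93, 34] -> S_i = Random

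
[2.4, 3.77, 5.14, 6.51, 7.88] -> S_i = 2.40 + 1.37*i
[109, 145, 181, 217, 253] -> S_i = 109 + 36*i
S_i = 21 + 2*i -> [21, 23, 25, 27, 29]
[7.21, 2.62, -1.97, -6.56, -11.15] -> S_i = 7.21 + -4.59*i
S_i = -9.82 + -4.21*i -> [-9.82, -14.03, -18.24, -22.45, -26.66]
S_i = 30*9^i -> [30, 270, 2430, 21870, 196830]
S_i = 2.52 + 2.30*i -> [2.52, 4.82, 7.12, 9.42, 11.72]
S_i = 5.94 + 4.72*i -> [5.94, 10.66, 15.38, 20.1, 24.82]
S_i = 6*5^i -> [6, 30, 150, 750, 3750]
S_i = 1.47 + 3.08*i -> [1.47, 4.55, 7.63, 10.71, 13.79]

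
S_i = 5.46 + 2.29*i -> [5.46, 7.75, 10.04, 12.33, 14.62]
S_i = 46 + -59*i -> [46, -13, -72, -131, -190]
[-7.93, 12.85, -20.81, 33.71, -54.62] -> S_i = -7.93*(-1.62)^i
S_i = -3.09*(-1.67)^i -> [-3.09, 5.16, -8.62, 14.39, -24.03]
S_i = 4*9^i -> [4, 36, 324, 2916, 26244]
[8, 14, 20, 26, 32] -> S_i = 8 + 6*i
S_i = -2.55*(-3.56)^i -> [-2.55, 9.08, -32.32, 115.05, -409.58]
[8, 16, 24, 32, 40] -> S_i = 8 + 8*i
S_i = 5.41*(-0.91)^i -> [5.41, -4.92, 4.48, -4.08, 3.71]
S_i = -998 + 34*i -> [-998, -964, -930, -896, -862]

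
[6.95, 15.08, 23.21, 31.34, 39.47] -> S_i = 6.95 + 8.13*i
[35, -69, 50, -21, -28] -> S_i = Random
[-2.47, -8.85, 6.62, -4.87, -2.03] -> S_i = Random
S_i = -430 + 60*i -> [-430, -370, -310, -250, -190]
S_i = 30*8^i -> [30, 240, 1920, 15360, 122880]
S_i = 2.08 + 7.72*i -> [2.08, 9.8, 17.52, 25.24, 32.96]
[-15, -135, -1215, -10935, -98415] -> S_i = -15*9^i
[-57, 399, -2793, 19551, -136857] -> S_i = -57*-7^i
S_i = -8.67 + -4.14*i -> [-8.67, -12.81, -16.95, -21.09, -25.23]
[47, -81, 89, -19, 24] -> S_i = Random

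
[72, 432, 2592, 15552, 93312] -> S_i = 72*6^i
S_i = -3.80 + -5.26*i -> [-3.8, -9.06, -14.32, -19.58, -24.84]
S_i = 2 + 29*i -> [2, 31, 60, 89, 118]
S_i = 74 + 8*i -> [74, 82, 90, 98, 106]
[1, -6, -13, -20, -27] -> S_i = 1 + -7*i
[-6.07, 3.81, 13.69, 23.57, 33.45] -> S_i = -6.07 + 9.88*i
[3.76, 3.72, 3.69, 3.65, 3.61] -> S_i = 3.76*0.99^i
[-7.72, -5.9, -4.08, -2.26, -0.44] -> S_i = -7.72 + 1.82*i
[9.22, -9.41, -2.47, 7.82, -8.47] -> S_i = Random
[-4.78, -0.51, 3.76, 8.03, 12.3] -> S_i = -4.78 + 4.27*i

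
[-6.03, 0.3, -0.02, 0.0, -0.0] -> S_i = -6.03*(-0.05)^i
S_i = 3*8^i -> [3, 24, 192, 1536, 12288]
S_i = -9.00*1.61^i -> [-9.0, -14.49, -23.33, -37.56, -60.47]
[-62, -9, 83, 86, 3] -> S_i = Random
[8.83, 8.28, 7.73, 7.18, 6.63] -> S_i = 8.83 + -0.55*i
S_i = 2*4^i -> [2, 8, 32, 128, 512]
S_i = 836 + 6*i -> [836, 842, 848, 854, 860]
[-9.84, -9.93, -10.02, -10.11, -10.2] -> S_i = -9.84 + -0.09*i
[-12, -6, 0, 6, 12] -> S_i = -12 + 6*i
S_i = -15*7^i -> [-15, -105, -735, -5145, -36015]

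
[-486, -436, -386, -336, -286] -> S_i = -486 + 50*i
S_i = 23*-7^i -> [23, -161, 1127, -7889, 55223]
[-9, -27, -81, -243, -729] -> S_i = -9*3^i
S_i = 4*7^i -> [4, 28, 196, 1372, 9604]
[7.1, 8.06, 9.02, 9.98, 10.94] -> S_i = 7.10 + 0.96*i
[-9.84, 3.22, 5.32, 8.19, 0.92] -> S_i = Random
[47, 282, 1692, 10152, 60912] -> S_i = 47*6^i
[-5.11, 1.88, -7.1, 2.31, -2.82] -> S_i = Random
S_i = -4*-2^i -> [-4, 8, -16, 32, -64]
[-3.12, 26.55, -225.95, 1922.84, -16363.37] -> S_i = -3.12*(-8.51)^i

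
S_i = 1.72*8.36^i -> [1.72, 14.38, 120.21, 1004.96, 8401.44]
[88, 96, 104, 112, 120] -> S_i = 88 + 8*i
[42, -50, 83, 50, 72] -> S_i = Random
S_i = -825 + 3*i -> [-825, -822, -819, -816, -813]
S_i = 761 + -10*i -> [761, 751, 741, 731, 721]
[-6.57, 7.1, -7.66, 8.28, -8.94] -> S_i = -6.57*(-1.08)^i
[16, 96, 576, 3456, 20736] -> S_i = 16*6^i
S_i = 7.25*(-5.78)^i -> [7.25, -41.9, 242.21, -1399.98, 8091.88]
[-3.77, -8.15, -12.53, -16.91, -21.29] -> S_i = -3.77 + -4.38*i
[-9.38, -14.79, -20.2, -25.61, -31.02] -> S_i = -9.38 + -5.41*i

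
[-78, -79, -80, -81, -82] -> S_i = -78 + -1*i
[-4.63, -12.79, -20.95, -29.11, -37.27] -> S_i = -4.63 + -8.16*i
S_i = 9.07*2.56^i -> [9.07, 23.22, 59.44, 152.17, 389.55]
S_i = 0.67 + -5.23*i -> [0.67, -4.56, -9.79, -15.02, -20.25]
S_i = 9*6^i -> [9, 54, 324, 1944, 11664]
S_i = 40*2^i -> [40, 80, 160, 320, 640]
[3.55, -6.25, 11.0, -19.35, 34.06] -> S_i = 3.55*(-1.76)^i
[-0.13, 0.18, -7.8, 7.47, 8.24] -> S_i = Random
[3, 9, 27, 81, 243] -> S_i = 3*3^i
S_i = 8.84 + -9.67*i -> [8.84, -0.83, -10.5, -20.17, -29.84]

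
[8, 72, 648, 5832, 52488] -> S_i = 8*9^i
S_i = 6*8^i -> [6, 48, 384, 3072, 24576]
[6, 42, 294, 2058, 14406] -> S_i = 6*7^i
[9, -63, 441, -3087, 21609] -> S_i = 9*-7^i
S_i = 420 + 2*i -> [420, 422, 424, 426, 428]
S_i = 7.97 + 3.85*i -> [7.97, 11.82, 15.67, 19.52, 23.37]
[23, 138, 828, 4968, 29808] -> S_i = 23*6^i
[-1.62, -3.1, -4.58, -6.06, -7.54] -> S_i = -1.62 + -1.48*i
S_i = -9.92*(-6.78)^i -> [-9.92, 67.26, -456.01, 3091.72, -20961.89]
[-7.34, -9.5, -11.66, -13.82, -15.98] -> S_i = -7.34 + -2.16*i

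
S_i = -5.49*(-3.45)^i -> [-5.49, 18.94, -65.34, 225.44, -777.77]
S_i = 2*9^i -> [2, 18, 162, 1458, 13122]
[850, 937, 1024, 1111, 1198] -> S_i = 850 + 87*i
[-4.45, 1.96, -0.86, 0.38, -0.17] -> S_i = -4.45*(-0.44)^i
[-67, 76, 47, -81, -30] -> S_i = Random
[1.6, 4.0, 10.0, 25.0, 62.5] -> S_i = 1.60*2.50^i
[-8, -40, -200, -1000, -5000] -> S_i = -8*5^i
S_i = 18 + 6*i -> [18, 24, 30, 36, 42]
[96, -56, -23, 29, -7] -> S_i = Random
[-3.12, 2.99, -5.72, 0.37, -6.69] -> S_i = Random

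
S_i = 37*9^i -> [37, 333, 2997, 26973, 242757]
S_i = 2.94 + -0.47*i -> [2.94, 2.47, 2.0, 1.53, 1.06]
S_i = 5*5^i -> [5, 25, 125, 625, 3125]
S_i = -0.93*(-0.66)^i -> [-0.93, 0.61, -0.41, 0.27, -0.18]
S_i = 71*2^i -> [71, 142, 284, 568, 1136]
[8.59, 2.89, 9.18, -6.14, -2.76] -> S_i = Random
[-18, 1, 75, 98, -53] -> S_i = Random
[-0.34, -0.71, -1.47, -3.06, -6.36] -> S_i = -0.34*2.08^i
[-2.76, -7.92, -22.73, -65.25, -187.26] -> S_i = -2.76*2.87^i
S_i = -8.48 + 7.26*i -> [-8.48, -1.22, 6.04, 13.3, 20.56]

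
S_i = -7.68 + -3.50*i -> [-7.68, -11.18, -14.68, -18.18, -21.68]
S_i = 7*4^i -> [7, 28, 112, 448, 1792]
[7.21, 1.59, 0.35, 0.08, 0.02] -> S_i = 7.21*0.22^i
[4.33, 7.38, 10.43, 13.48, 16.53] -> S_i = 4.33 + 3.05*i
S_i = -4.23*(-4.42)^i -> [-4.23, 18.7, -82.64, 365.26, -1614.47]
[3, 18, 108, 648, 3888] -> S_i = 3*6^i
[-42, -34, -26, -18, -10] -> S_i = -42 + 8*i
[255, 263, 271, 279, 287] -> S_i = 255 + 8*i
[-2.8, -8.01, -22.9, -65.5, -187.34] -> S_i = -2.80*2.86^i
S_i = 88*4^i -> [88, 352, 1408, 5632, 22528]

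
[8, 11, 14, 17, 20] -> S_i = 8 + 3*i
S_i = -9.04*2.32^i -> [-9.04, -20.97, -48.66, -112.88, -261.89]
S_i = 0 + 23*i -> [0, 23, 46, 69, 92]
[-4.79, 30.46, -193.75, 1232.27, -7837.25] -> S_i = -4.79*(-6.36)^i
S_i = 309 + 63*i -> [309, 372, 435, 498, 561]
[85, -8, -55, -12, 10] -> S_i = Random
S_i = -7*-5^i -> [-7, 35, -175, 875, -4375]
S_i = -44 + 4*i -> [-44, -40, -36, -32, -28]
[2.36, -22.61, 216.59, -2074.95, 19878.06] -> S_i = 2.36*(-9.58)^i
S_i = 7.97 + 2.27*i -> [7.97, 10.24, 12.51, 14.78, 17.05]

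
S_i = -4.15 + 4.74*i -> [-4.15, 0.59, 5.33, 10.07, 14.81]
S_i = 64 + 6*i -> [64, 70, 76, 82, 88]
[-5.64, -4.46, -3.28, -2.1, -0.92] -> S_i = -5.64 + 1.18*i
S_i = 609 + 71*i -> [609, 680, 751, 822, 893]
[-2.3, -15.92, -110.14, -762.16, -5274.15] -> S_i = -2.30*6.92^i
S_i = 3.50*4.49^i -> [3.5, 15.72, 70.56, 316.82, 1422.5]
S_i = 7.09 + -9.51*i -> [7.09, -2.42, -11.93, -21.44, -30.95]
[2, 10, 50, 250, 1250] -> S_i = 2*5^i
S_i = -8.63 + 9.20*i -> [-8.63, 0.57, 9.77, 18.97, 28.17]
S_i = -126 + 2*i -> [-126, -124, -122, -120, -118]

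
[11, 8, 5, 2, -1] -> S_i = 11 + -3*i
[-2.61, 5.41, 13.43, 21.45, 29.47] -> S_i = -2.61 + 8.02*i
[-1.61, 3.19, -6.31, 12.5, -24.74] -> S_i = -1.61*(-1.98)^i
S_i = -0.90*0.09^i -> [-0.9, -0.08, -0.01, -0.0, -0.0]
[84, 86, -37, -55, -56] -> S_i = Random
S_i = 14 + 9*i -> [14, 23, 32, 41, 50]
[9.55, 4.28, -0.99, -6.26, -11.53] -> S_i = 9.55 + -5.27*i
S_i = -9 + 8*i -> [-9, -1, 7, 15, 23]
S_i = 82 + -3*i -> [82, 79, 76, 73, 70]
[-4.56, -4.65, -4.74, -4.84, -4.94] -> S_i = -4.56*1.02^i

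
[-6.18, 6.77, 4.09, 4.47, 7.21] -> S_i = Random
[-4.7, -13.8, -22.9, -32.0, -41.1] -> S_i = -4.70 + -9.10*i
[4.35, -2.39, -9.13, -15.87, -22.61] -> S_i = 4.35 + -6.74*i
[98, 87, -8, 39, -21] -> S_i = Random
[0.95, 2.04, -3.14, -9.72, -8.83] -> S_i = Random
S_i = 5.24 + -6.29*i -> [5.24, -1.05, -7.34, -13.63, -19.92]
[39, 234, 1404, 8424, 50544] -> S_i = 39*6^i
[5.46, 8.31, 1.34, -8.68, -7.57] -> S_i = Random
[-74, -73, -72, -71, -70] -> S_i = -74 + 1*i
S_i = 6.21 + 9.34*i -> [6.21, 15.55, 24.89, 34.23, 43.57]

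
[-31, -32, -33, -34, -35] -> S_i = -31 + -1*i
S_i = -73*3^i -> [-73, -219, -657, -1971, -5913]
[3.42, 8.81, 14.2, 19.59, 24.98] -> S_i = 3.42 + 5.39*i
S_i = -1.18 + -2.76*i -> [-1.18, -3.94, -6.7, -9.46, -12.22]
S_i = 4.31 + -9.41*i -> [4.31, -5.1, -14.51, -23.92, -33.33]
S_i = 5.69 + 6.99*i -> [5.69, 12.68, 19.67, 26.66, 33.65]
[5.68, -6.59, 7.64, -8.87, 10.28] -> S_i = 5.68*(-1.16)^i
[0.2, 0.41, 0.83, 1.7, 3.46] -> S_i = 0.20*2.04^i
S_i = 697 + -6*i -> [697, 691, 685, 679, 673]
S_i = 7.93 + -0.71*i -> [7.93, 7.22, 6.51, 5.8, 5.09]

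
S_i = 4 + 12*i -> [4, 16, 28, 40, 52]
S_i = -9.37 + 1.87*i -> [-9.37, -7.5, -5.63, -3.76, -1.89]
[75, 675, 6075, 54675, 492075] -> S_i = 75*9^i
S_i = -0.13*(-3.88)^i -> [-0.13, 0.5, -1.96, 7.59, -29.46]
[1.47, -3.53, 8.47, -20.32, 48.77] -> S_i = 1.47*(-2.40)^i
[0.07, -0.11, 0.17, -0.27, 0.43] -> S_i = 0.07*(-1.57)^i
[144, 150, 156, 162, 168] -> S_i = 144 + 6*i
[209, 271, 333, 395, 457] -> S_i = 209 + 62*i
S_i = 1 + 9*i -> [1, 10, 19, 28, 37]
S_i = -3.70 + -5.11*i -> [-3.7, -8.81, -13.92, -19.03, -24.14]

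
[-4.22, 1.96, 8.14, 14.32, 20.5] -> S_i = -4.22 + 6.18*i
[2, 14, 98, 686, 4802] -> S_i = 2*7^i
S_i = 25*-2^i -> [25, -50, 100, -200, 400]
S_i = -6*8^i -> [-6, -48, -384, -3072, -24576]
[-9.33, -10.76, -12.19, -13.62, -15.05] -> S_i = -9.33 + -1.43*i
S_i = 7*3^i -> [7, 21, 63, 189, 567]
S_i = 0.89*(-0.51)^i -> [0.89, -0.45, 0.23, -0.12, 0.06]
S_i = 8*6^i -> [8, 48, 288, 1728, 10368]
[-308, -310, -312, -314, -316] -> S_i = -308 + -2*i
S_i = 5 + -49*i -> [5, -44, -93, -142, -191]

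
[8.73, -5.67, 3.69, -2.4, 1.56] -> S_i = 8.73*(-0.65)^i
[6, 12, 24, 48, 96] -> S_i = 6*2^i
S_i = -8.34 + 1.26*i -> [-8.34, -7.08, -5.82, -4.56, -3.3]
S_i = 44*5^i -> [44, 220, 1100, 5500, 27500]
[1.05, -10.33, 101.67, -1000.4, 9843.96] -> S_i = 1.05*(-9.84)^i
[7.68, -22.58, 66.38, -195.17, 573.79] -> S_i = 7.68*(-2.94)^i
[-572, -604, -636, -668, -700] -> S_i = -572 + -32*i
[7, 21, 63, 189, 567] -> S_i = 7*3^i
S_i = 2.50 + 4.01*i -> [2.5, 6.51, 10.52, 14.53, 18.54]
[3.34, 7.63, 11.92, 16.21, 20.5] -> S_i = 3.34 + 4.29*i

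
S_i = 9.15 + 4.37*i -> [9.15, 13.52, 17.89, 22.26, 26.63]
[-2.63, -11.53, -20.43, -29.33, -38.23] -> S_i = -2.63 + -8.90*i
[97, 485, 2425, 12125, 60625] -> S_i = 97*5^i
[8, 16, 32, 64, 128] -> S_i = 8*2^i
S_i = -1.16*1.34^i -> [-1.16, -1.55, -2.08, -2.79, -3.74]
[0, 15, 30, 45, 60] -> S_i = 0 + 15*i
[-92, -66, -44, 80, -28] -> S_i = Random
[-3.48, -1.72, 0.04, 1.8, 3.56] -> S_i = -3.48 + 1.76*i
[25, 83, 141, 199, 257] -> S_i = 25 + 58*i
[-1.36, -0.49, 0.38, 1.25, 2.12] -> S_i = -1.36 + 0.87*i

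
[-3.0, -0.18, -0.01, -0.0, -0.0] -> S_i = -3.00*0.06^i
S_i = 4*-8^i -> [4, -32, 256, -2048, 16384]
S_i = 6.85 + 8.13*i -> [6.85, 14.98, 23.11, 31.24, 39.37]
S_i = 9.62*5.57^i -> [9.62, 53.58, 298.46, 1662.42, 9259.68]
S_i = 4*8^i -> [4, 32, 256, 2048, 16384]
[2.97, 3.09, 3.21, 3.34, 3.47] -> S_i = 2.97*1.04^i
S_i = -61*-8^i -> [-61, 488, -3904, 31232, -249856]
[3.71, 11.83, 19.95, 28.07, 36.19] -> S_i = 3.71 + 8.12*i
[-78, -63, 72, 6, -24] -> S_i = Random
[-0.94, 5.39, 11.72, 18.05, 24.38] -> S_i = -0.94 + 6.33*i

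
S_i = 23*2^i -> [23, 46, 92, 184, 368]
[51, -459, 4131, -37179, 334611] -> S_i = 51*-9^i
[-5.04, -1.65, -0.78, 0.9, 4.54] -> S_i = Random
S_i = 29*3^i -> [29, 87, 261, 783, 2349]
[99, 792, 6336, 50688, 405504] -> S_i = 99*8^i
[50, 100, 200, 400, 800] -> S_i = 50*2^i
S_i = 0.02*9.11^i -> [0.02, 0.18, 1.66, 15.12, 137.75]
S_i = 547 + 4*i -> [547, 551, 555, 559, 563]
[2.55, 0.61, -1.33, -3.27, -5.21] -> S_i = 2.55 + -1.94*i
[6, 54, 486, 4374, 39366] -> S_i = 6*9^i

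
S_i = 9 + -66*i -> [9, -57, -123, -189, -255]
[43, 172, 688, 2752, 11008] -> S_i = 43*4^i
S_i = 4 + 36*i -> [4, 40, 76, 112, 148]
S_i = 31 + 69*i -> [31, 100, 169, 238, 307]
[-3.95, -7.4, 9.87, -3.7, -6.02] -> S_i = Random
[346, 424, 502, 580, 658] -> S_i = 346 + 78*i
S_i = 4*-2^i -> [4, -8, 16, -32, 64]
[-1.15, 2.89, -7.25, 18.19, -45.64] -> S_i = -1.15*(-2.51)^i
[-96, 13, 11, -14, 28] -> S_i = Random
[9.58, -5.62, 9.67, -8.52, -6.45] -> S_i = Random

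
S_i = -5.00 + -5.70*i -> [-5.0, -10.7, -16.4, -22.1, -27.8]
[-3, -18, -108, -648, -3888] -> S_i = -3*6^i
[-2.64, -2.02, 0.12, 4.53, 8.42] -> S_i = Random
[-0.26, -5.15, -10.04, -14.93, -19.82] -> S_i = -0.26 + -4.89*i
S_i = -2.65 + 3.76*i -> [-2.65, 1.11, 4.87, 8.63, 12.39]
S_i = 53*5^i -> [53, 265, 1325, 6625, 33125]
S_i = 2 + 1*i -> [2, 3, 4, 5, 6]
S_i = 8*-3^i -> [8, -24, 72, -216, 648]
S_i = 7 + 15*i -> [7, 22, 37, 52, 67]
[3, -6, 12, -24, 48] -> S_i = 3*-2^i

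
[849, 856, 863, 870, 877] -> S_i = 849 + 7*i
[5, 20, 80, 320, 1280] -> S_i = 5*4^i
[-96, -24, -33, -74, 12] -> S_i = Random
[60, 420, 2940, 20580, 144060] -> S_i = 60*7^i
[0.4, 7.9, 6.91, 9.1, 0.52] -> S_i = Random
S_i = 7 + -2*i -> [7, 5, 3, 1, -1]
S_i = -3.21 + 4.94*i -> [-3.21, 1.73, 6.67, 11.61, 16.55]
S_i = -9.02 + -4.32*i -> [-9.02, -13.34, -17.66, -21.98, -26.3]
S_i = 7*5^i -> [7, 35, 175, 875, 4375]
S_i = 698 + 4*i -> [698, 702, 706, 710, 714]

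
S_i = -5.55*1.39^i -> [-5.55, -7.71, -10.72, -14.91, -20.72]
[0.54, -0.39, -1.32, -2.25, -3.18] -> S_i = 0.54 + -0.93*i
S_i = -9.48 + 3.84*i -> [-9.48, -5.64, -1.8, 2.04, 5.88]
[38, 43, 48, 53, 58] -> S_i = 38 + 5*i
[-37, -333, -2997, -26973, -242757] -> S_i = -37*9^i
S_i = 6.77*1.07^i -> [6.77, 7.24, 7.75, 8.29, 8.87]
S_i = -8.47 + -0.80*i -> [-8.47, -9.27, -10.07, -10.87, -11.67]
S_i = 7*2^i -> [7, 14, 28, 56, 112]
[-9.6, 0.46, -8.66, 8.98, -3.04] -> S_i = Random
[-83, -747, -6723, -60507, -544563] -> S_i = -83*9^i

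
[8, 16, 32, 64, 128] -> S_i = 8*2^i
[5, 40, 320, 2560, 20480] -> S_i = 5*8^i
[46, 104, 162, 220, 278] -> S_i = 46 + 58*i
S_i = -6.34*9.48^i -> [-6.34, -60.1, -569.78, -5401.5, -51206.21]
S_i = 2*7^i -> [2, 14, 98, 686, 4802]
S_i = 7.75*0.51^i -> [7.75, 3.95, 2.02, 1.03, 0.52]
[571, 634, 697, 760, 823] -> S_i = 571 + 63*i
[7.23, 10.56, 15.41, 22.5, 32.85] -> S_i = 7.23*1.46^i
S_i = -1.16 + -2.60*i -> [-1.16, -3.76, -6.36, -8.96, -11.56]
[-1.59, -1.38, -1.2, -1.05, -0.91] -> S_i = -1.59*0.87^i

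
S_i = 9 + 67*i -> [9, 76, 143, 210, 277]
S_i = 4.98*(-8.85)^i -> [4.98, -44.07, 390.05, -3451.91, 30549.38]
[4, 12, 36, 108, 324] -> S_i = 4*3^i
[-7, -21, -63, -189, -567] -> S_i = -7*3^i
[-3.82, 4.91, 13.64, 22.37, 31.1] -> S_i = -3.82 + 8.73*i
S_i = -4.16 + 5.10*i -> [-4.16, 0.94, 6.04, 11.14, 16.24]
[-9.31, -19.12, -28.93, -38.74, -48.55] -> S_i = -9.31 + -9.81*i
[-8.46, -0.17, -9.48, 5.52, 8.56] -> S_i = Random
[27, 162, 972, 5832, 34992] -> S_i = 27*6^i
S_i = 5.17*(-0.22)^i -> [5.17, -1.14, 0.25, -0.06, 0.01]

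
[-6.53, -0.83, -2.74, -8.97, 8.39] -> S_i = Random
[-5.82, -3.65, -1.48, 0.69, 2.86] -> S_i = -5.82 + 2.17*i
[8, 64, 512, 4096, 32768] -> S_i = 8*8^i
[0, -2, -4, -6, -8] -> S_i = 0 + -2*i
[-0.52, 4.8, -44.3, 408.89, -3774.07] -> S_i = -0.52*(-9.23)^i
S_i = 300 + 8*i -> [300, 308, 316, 324, 332]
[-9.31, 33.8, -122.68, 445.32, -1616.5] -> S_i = -9.31*(-3.63)^i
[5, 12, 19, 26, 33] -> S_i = 5 + 7*i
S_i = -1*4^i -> [-1, -4, -16, -64, -256]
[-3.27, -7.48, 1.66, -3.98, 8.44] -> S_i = Random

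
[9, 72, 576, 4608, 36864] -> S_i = 9*8^i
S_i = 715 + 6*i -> [715, 721, 727, 733, 739]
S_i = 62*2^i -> [62, 124, 248, 496, 992]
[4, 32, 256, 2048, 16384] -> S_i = 4*8^i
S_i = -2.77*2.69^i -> [-2.77, -7.45, -20.04, -53.92, -145.04]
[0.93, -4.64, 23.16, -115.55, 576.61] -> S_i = 0.93*(-4.99)^i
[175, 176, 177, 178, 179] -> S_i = 175 + 1*i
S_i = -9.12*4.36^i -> [-9.12, -39.76, -173.37, -755.88, -3295.65]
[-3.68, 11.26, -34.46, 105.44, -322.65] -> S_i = -3.68*(-3.06)^i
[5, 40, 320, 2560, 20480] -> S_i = 5*8^i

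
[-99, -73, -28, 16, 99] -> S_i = Random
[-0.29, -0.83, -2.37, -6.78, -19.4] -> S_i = -0.29*2.86^i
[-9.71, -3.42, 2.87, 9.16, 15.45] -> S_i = -9.71 + 6.29*i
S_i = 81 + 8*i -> [81, 89, 97, 105, 113]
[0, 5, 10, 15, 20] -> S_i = 0 + 5*i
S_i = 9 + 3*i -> [9, 12, 15, 18, 21]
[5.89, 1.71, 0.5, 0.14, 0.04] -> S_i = 5.89*0.29^i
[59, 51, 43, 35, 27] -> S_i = 59 + -8*i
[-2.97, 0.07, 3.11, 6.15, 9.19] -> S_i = -2.97 + 3.04*i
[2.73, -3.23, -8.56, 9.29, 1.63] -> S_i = Random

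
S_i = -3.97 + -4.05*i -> [-3.97, -8.02, -12.07, -16.12, -20.17]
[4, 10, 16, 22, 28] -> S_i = 4 + 6*i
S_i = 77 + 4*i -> [77, 81, 85, 89, 93]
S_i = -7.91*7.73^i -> [-7.91, -61.14, -472.65, -3653.55, -28241.94]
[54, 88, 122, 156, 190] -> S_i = 54 + 34*i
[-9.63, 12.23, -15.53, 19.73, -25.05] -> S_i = -9.63*(-1.27)^i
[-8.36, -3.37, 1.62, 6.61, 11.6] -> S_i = -8.36 + 4.99*i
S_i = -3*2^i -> [-3, -6, -12, -24, -48]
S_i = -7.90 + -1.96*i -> [-7.9, -9.86, -11.82, -13.78, -15.74]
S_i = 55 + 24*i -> [55, 79, 103, 127, 151]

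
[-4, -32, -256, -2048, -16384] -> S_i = -4*8^i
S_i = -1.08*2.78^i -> [-1.08, -3.0, -8.35, -23.2, -64.51]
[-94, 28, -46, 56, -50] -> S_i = Random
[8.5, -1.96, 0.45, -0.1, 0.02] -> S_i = 8.50*(-0.23)^i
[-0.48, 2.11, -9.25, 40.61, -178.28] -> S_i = -0.48*(-4.39)^i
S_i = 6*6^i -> [6, 36, 216, 1296, 7776]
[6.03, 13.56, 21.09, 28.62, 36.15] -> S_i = 6.03 + 7.53*i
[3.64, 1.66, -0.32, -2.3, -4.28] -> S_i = 3.64 + -1.98*i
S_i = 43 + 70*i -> [43, 113, 183, 253, 323]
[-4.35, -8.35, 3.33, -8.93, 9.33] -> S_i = Random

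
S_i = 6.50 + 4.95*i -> [6.5, 11.45, 16.4, 21.35, 26.3]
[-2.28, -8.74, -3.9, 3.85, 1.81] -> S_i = Random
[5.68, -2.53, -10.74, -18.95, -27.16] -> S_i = 5.68 + -8.21*i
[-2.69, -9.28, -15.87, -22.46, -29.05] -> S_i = -2.69 + -6.59*i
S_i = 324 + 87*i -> [324, 411, 498, 585, 672]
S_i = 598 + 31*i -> [598, 629, 660, 691, 722]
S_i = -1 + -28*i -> [-1, -29, -57, -85, -113]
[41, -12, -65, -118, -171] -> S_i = 41 + -53*i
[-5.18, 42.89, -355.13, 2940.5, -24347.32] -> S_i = -5.18*(-8.28)^i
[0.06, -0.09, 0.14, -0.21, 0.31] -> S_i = 0.06*(-1.51)^i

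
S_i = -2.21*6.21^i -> [-2.21, -13.72, -85.23, -529.26, -3286.69]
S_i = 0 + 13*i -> [0, 13, 26, 39, 52]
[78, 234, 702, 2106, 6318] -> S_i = 78*3^i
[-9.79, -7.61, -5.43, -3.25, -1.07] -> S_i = -9.79 + 2.18*i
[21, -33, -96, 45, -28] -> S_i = Random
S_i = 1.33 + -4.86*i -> [1.33, -3.53, -8.39, -13.25, -18.11]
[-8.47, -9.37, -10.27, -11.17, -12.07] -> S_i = -8.47 + -0.90*i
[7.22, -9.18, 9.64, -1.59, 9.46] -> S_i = Random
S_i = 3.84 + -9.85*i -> [3.84, -6.01, -15.86, -25.71, -35.56]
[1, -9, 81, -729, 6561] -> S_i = 1*-9^i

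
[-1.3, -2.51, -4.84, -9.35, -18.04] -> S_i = -1.30*1.93^i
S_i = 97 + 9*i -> [97, 106, 115, 124, 133]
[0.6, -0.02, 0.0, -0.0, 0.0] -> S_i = 0.60*(-0.03)^i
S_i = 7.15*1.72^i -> [7.15, 12.3, 21.15, 36.38, 62.58]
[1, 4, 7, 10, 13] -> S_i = 1 + 3*i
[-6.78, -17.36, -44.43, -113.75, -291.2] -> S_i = -6.78*2.56^i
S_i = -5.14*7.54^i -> [-5.14, -38.76, -292.22, -2203.32, -16613.02]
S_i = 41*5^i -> [41, 205, 1025, 5125, 25625]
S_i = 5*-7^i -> [5, -35, 245, -1715, 12005]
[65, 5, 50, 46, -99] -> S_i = Random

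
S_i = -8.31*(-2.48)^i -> [-8.31, 20.61, -51.11, 126.75, -314.35]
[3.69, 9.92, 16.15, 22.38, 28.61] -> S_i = 3.69 + 6.23*i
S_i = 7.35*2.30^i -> [7.35, 16.9, 38.88, 89.43, 205.68]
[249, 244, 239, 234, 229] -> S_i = 249 + -5*i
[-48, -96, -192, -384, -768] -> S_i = -48*2^i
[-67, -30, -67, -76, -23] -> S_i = Random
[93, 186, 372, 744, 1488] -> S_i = 93*2^i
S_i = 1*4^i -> [1, 4, 16, 64, 256]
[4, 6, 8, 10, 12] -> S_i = 4 + 2*i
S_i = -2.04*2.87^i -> [-2.04, -5.85, -16.8, -48.23, -138.41]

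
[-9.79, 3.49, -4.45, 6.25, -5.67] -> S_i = Random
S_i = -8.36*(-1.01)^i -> [-8.36, 8.44, -8.53, 8.61, -8.7]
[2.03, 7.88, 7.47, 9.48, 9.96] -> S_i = Random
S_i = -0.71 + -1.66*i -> [-0.71, -2.37, -4.03, -5.69, -7.35]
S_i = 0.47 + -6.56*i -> [0.47, -6.09, -12.65, -19.21, -25.77]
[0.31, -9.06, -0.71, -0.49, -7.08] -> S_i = Random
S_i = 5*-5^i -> [5, -25, 125, -625, 3125]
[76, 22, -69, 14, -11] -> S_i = Random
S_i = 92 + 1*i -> [92, 93, 94, 95, 96]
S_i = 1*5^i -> [1, 5, 25, 125, 625]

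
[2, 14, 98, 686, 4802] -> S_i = 2*7^i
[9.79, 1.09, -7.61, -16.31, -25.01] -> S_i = 9.79 + -8.70*i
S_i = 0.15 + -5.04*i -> [0.15, -4.89, -9.93, -14.97, -20.01]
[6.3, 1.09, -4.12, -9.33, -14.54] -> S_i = 6.30 + -5.21*i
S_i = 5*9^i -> [5, 45, 405, 3645, 32805]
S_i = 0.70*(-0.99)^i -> [0.7, -0.69, 0.69, -0.68, 0.67]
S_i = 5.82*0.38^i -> [5.82, 2.21, 0.84, 0.32, 0.12]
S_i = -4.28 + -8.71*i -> [-4.28, -12.99, -21.7, -30.41, -39.12]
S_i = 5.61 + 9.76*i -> [5.61, 15.37, 25.13, 34.89, 44.65]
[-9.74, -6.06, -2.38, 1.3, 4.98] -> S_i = -9.74 + 3.68*i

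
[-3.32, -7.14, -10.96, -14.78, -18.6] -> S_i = -3.32 + -3.82*i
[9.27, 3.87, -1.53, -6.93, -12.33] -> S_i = 9.27 + -5.40*i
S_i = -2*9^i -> [-2, -18, -162, -1458, -13122]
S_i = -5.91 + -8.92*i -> [-5.91, -14.83, -23.75, -32.67, -41.59]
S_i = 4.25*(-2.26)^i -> [4.25, -9.6, 21.71, -49.06, 110.87]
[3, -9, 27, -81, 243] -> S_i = 3*-3^i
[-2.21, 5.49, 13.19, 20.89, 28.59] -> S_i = -2.21 + 7.70*i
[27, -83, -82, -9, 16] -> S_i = Random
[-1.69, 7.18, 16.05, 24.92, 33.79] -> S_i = -1.69 + 8.87*i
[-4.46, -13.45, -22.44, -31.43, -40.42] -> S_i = -4.46 + -8.99*i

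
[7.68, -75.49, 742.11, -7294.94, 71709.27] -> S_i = 7.68*(-9.83)^i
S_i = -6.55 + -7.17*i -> [-6.55, -13.72, -20.89, -28.06, -35.23]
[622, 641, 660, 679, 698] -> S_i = 622 + 19*i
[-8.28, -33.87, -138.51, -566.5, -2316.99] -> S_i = -8.28*4.09^i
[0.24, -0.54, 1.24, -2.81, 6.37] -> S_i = 0.24*(-2.27)^i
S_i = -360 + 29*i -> [-360, -331, -302, -273, -244]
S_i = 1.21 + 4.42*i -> [1.21, 5.63, 10.05, 14.47, 18.89]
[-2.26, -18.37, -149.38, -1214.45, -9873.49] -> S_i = -2.26*8.13^i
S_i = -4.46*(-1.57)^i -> [-4.46, 7.0, -10.99, 17.26, -27.1]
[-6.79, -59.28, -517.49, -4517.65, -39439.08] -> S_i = -6.79*8.73^i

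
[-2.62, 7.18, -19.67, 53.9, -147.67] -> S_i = -2.62*(-2.74)^i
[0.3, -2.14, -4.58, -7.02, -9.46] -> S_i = 0.30 + -2.44*i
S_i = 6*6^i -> [6, 36, 216, 1296, 7776]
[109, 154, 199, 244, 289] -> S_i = 109 + 45*i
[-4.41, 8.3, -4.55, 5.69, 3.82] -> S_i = Random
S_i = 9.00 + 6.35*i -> [9.0, 15.35, 21.7, 28.05, 34.4]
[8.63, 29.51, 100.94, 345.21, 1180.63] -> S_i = 8.63*3.42^i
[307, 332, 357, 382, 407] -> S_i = 307 + 25*i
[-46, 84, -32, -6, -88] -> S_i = Random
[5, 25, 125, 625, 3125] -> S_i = 5*5^i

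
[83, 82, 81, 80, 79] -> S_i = 83 + -1*i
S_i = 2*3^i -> [2, 6, 18, 54, 162]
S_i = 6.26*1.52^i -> [6.26, 9.52, 14.46, 21.98, 33.42]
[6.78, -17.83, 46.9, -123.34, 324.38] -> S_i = 6.78*(-2.63)^i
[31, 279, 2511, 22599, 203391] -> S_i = 31*9^i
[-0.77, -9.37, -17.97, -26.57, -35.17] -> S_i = -0.77 + -8.60*i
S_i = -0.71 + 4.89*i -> [-0.71, 4.18, 9.07, 13.96, 18.85]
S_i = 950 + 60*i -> [950, 1010, 1070, 1130, 1190]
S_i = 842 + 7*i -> [842, 849, 856, 863, 870]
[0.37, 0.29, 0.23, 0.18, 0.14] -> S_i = 0.37*0.79^i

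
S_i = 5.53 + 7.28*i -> [5.53, 12.81, 20.09, 27.37, 34.65]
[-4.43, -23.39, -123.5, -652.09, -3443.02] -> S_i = -4.43*5.28^i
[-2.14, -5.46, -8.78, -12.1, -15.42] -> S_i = -2.14 + -3.32*i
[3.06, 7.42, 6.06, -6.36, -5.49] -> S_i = Random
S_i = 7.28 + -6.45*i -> [7.28, 0.83, -5.62, -12.07, -18.52]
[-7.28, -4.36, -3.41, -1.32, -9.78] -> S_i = Random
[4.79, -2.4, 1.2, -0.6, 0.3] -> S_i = 4.79*(-0.50)^i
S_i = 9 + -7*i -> [9, 2, -5, -12, -19]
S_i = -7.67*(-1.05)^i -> [-7.67, 8.05, -8.46, 8.88, -9.32]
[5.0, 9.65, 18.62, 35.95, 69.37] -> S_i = 5.00*1.93^i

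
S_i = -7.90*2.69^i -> [-7.9, -21.25, -57.17, -153.77, -413.65]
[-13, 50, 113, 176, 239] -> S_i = -13 + 63*i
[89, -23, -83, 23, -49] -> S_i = Random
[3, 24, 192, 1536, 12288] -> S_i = 3*8^i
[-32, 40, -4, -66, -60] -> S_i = Random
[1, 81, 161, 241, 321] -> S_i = 1 + 80*i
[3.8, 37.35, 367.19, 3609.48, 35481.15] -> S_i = 3.80*9.83^i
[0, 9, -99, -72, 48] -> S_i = Random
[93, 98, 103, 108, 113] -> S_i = 93 + 5*i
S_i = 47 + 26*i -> [47, 73, 99, 125, 151]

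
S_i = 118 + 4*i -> [118, 122, 126, 130, 134]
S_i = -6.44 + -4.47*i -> [-6.44, -10.91, -15.38, -19.85, -24.32]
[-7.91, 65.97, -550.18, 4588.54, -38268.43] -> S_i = -7.91*(-8.34)^i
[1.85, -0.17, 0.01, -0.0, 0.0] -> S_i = 1.85*(-0.09)^i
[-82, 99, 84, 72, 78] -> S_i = Random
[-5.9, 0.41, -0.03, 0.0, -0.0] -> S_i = -5.90*(-0.07)^i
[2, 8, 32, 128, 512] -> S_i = 2*4^i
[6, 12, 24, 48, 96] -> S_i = 6*2^i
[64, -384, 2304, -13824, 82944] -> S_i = 64*-6^i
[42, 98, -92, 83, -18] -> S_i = Random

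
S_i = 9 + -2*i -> [9, 7, 5, 3, 1]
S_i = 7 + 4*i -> [7, 11, 15, 19, 23]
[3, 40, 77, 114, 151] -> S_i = 3 + 37*i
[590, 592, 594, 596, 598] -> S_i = 590 + 2*i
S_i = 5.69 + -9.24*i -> [5.69, -3.55, -12.79, -22.03, -31.27]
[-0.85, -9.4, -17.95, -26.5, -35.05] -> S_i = -0.85 + -8.55*i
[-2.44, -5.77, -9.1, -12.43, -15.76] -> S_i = -2.44 + -3.33*i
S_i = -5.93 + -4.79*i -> [-5.93, -10.72, -15.51, -20.3, -25.09]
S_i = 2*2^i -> [2, 4, 8, 16, 32]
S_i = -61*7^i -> [-61, -427, -2989, -20923, -146461]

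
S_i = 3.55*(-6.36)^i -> [3.55, -22.58, 143.6, -913.27, 5808.4]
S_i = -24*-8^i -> [-24, 192, -1536, 12288, -98304]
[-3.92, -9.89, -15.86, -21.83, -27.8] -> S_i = -3.92 + -5.97*i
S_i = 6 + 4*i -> [6, 10, 14, 18, 22]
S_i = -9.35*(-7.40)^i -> [-9.35, 69.19, -512.01, 3788.84, -28037.45]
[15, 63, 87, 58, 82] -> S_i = Random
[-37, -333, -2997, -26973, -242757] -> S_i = -37*9^i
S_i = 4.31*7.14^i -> [4.31, 30.77, 219.72, 1568.82, 11201.34]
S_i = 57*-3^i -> [57, -171, 513, -1539, 4617]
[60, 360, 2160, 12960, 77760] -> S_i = 60*6^i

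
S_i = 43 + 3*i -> [43, 46, 49, 52, 55]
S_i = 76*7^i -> [76, 532, 3724, 26068, 182476]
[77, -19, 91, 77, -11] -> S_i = Random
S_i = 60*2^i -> [60, 120, 240, 480, 960]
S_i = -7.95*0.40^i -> [-7.95, -3.18, -1.27, -0.51, -0.2]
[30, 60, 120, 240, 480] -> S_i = 30*2^i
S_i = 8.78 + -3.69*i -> [8.78, 5.09, 1.4, -2.29, -5.98]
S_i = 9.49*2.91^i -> [9.49, 27.62, 80.36, 233.85, 680.52]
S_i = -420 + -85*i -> [-420, -505, -590, -675, -760]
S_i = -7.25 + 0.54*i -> [-7.25, -6.71, -6.17, -5.63, -5.09]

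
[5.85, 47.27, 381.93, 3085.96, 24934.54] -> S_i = 5.85*8.08^i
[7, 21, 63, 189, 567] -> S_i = 7*3^i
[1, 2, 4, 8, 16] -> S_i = 1*2^i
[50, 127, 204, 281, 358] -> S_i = 50 + 77*i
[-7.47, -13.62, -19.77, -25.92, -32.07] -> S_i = -7.47 + -6.15*i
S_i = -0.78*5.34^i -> [-0.78, -4.17, -22.24, -118.77, -634.25]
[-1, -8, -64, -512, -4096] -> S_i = -1*8^i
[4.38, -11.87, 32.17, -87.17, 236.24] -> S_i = 4.38*(-2.71)^i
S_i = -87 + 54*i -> [-87, -33, 21, 75, 129]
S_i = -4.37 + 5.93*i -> [-4.37, 1.56, 7.49, 13.42, 19.35]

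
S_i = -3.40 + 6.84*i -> [-3.4, 3.44, 10.28, 17.12, 23.96]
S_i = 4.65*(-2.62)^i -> [4.65, -12.18, 31.92, -83.63, 219.11]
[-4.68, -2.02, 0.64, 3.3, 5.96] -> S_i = -4.68 + 2.66*i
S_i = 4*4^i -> [4, 16, 64, 256, 1024]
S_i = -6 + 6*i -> [-6, 0, 6, 12, 18]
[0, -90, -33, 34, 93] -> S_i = Random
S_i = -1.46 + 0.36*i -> [-1.46, -1.1, -0.74, -0.38, -0.02]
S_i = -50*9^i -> [-50, -450, -4050, -36450, -328050]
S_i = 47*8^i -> [47, 376, 3008, 24064, 192512]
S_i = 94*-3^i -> [94, -282, 846, -2538, 7614]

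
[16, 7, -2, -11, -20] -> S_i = 16 + -9*i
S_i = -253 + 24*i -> [-253, -229, -205, -181, -157]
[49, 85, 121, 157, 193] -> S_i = 49 + 36*i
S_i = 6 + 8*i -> [6, 14, 22, 30, 38]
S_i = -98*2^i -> [-98, -196, -392, -784, -1568]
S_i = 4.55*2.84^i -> [4.55, 12.92, 36.7, 104.22, 296.0]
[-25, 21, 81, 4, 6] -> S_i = Random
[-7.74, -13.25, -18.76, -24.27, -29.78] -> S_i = -7.74 + -5.51*i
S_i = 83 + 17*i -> [83, 100, 117, 134, 151]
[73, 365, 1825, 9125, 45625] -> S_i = 73*5^i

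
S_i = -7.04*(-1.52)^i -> [-7.04, 10.7, -16.27, 24.72, -37.58]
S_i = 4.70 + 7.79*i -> [4.7, 12.49, 20.28, 28.07, 35.86]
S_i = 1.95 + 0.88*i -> [1.95, 2.83, 3.71, 4.59, 5.47]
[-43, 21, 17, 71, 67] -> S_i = Random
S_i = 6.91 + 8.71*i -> [6.91, 15.62, 24.33, 33.04, 41.75]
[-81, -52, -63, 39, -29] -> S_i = Random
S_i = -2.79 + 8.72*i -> [-2.79, 5.93, 14.65, 23.37, 32.09]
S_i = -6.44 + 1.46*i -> [-6.44, -4.98, -3.52, -2.06, -0.6]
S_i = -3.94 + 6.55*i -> [-3.94, 2.61, 9.16, 15.71, 22.26]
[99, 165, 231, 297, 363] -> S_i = 99 + 66*i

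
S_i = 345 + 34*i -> [345, 379, 413, 447, 481]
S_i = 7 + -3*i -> [7, 4, 1, -2, -5]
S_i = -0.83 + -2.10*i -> [-0.83, -2.93, -5.03, -7.13, -9.23]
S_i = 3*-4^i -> [3, -12, 48, -192, 768]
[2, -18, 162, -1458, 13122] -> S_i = 2*-9^i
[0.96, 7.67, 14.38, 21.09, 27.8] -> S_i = 0.96 + 6.71*i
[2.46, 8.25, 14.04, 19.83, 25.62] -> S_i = 2.46 + 5.79*i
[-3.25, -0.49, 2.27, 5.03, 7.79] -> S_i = -3.25 + 2.76*i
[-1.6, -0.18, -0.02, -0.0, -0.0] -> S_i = -1.60*0.11^i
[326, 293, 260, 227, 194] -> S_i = 326 + -33*i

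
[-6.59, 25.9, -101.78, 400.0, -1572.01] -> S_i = -6.59*(-3.93)^i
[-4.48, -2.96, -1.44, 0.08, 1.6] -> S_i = -4.48 + 1.52*i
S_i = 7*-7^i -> [7, -49, 343, -2401, 16807]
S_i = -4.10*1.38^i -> [-4.1, -5.66, -7.81, -10.78, -14.87]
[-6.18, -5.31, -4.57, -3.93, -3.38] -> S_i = -6.18*0.86^i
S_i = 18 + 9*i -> [18, 27, 36, 45, 54]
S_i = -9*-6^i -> [-9, 54, -324, 1944, -11664]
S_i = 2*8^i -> [2, 16, 128, 1024, 8192]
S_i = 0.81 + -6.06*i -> [0.81, -5.25, -11.31, -17.37, -23.43]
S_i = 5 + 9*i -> [5, 14, 23, 32, 41]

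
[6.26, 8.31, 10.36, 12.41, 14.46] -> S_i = 6.26 + 2.05*i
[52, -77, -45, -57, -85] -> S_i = Random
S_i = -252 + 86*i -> [-252, -166, -80, 6, 92]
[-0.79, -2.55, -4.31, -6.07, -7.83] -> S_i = -0.79 + -1.76*i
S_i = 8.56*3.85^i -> [8.56, 32.96, 126.88, 488.49, 1880.69]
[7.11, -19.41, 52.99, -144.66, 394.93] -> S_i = 7.11*(-2.73)^i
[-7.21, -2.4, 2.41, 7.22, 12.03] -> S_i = -7.21 + 4.81*i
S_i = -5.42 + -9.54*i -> [-5.42, -14.96, -24.5, -34.04, -43.58]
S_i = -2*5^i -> [-2, -10, -50, -250, -1250]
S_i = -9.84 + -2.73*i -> [-9.84, -12.57, -15.3, -18.03, -20.76]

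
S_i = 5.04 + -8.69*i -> [5.04, -3.65, -12.34, -21.03, -29.72]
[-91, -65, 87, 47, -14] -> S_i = Random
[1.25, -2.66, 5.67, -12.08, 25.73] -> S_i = 1.25*(-2.13)^i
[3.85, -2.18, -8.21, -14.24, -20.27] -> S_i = 3.85 + -6.03*i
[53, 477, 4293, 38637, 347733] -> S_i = 53*9^i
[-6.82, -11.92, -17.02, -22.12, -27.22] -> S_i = -6.82 + -5.10*i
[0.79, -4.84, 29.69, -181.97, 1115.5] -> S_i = 0.79*(-6.13)^i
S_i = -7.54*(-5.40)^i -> [-7.54, 40.72, -219.87, 1187.28, -6411.3]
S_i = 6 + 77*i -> [6, 83, 160, 237, 314]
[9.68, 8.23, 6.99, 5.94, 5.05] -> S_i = 9.68*0.85^i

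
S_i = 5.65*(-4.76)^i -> [5.65, -26.89, 128.02, -609.35, 2900.52]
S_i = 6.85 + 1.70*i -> [6.85, 8.55, 10.25, 11.95, 13.65]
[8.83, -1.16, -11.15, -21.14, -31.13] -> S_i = 8.83 + -9.99*i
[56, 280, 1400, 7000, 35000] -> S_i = 56*5^i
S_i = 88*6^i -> [88, 528, 3168, 19008, 114048]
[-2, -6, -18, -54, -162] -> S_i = -2*3^i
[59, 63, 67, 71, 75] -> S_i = 59 + 4*i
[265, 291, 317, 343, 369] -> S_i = 265 + 26*i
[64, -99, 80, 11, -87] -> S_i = Random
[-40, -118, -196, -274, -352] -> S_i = -40 + -78*i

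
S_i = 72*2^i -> [72, 144, 288, 576, 1152]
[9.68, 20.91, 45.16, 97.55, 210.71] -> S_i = 9.68*2.16^i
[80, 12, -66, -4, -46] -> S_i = Random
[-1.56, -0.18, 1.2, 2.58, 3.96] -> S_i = -1.56 + 1.38*i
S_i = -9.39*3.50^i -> [-9.39, -32.86, -115.03, -402.6, -1409.09]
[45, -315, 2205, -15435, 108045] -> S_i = 45*-7^i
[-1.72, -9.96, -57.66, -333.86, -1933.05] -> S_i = -1.72*5.79^i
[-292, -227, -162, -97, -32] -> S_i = -292 + 65*i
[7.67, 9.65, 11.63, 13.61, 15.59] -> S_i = 7.67 + 1.98*i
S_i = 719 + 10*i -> [719, 729, 739, 749, 759]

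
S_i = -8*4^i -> [-8, -32, -128, -512, -2048]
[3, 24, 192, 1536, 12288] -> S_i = 3*8^i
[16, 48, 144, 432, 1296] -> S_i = 16*3^i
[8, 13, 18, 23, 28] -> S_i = 8 + 5*i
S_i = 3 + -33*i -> [3, -30, -63, -96, -129]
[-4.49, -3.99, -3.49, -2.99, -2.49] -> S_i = -4.49 + 0.50*i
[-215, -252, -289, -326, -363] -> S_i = -215 + -37*i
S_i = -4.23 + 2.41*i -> [-4.23, -1.82, 0.59, 3.0, 5.41]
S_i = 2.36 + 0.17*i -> [2.36, 2.53, 2.7, 2.87, 3.04]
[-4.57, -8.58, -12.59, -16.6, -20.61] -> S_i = -4.57 + -4.01*i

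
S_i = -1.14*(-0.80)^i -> [-1.14, 0.91, -0.73, 0.58, -0.47]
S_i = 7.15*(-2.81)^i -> [7.15, -20.09, 56.46, -158.64, 445.79]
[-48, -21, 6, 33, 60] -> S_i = -48 + 27*i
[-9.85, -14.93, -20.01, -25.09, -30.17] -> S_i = -9.85 + -5.08*i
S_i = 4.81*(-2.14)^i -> [4.81, -10.29, 22.03, -47.14, 100.88]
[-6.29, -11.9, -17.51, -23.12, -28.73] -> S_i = -6.29 + -5.61*i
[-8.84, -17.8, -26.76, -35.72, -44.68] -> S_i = -8.84 + -8.96*i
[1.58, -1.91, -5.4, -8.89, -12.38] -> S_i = 1.58 + -3.49*i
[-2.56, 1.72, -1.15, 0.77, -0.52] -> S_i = -2.56*(-0.67)^i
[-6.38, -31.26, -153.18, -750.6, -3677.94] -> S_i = -6.38*4.90^i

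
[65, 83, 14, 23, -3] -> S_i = Random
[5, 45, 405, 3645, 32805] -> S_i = 5*9^i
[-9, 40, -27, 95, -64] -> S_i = Random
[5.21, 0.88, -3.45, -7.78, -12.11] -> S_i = 5.21 + -4.33*i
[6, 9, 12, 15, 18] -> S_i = 6 + 3*i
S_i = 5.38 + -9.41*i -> [5.38, -4.03, -13.44, -22.85, -32.26]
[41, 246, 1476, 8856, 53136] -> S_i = 41*6^i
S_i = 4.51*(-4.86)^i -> [4.51, -21.92, 106.52, -517.71, 2516.06]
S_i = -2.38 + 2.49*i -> [-2.38, 0.11, 2.6, 5.09, 7.58]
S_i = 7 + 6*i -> [7, 13, 19, 25, 31]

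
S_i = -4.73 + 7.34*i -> [-4.73, 2.61, 9.95, 17.29, 24.63]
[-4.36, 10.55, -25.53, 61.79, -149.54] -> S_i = -4.36*(-2.42)^i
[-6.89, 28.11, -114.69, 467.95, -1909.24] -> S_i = -6.89*(-4.08)^i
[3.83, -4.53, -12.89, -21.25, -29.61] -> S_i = 3.83 + -8.36*i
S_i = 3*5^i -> [3, 15, 75, 375, 1875]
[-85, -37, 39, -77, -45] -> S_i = Random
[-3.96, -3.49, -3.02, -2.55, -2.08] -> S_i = -3.96 + 0.47*i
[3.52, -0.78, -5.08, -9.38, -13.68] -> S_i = 3.52 + -4.30*i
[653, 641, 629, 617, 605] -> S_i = 653 + -12*i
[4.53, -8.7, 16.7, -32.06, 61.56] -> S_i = 4.53*(-1.92)^i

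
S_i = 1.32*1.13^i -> [1.32, 1.49, 1.69, 1.9, 2.15]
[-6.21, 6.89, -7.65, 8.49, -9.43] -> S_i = -6.21*(-1.11)^i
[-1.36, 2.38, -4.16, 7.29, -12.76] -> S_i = -1.36*(-1.75)^i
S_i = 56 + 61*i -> [56, 117, 178, 239, 300]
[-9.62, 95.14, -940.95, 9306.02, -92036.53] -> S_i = -9.62*(-9.89)^i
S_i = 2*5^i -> [2, 10, 50, 250, 1250]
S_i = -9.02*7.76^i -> [-9.02, -70.0, -543.16, -4214.94, -32707.96]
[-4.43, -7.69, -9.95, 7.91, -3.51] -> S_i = Random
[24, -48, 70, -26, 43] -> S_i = Random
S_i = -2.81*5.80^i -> [-2.81, -16.3, -94.53, -548.26, -3179.94]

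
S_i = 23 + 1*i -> [23, 24, 25, 26, 27]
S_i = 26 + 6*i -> [26, 32, 38, 44, 50]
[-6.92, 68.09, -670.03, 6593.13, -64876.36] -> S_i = -6.92*(-9.84)^i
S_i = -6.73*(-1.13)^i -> [-6.73, 7.6, -8.59, 9.71, -10.97]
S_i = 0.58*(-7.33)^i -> [0.58, -4.25, 31.16, -228.42, 1674.34]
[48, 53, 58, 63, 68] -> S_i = 48 + 5*i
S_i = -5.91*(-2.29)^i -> [-5.91, 13.53, -30.99, 70.97, -162.53]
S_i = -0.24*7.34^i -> [-0.24, -1.76, -12.93, -94.91, -696.62]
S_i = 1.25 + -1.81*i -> [1.25, -0.56, -2.37, -4.18, -5.99]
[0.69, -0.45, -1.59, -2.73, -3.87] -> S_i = 0.69 + -1.14*i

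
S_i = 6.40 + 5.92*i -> [6.4, 12.32, 18.24, 24.16, 30.08]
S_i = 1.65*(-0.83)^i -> [1.65, -1.37, 1.14, -0.94, 0.78]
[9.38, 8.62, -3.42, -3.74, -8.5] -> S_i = Random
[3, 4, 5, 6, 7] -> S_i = 3 + 1*i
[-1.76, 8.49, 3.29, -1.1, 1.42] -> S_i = Random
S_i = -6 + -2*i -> [-6, -8, -10, -12, -14]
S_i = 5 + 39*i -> [5, 44, 83, 122, 161]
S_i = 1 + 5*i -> [1, 6, 11, 16, 21]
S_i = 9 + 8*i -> [9, 17, 25, 33, 41]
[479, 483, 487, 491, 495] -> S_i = 479 + 4*i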